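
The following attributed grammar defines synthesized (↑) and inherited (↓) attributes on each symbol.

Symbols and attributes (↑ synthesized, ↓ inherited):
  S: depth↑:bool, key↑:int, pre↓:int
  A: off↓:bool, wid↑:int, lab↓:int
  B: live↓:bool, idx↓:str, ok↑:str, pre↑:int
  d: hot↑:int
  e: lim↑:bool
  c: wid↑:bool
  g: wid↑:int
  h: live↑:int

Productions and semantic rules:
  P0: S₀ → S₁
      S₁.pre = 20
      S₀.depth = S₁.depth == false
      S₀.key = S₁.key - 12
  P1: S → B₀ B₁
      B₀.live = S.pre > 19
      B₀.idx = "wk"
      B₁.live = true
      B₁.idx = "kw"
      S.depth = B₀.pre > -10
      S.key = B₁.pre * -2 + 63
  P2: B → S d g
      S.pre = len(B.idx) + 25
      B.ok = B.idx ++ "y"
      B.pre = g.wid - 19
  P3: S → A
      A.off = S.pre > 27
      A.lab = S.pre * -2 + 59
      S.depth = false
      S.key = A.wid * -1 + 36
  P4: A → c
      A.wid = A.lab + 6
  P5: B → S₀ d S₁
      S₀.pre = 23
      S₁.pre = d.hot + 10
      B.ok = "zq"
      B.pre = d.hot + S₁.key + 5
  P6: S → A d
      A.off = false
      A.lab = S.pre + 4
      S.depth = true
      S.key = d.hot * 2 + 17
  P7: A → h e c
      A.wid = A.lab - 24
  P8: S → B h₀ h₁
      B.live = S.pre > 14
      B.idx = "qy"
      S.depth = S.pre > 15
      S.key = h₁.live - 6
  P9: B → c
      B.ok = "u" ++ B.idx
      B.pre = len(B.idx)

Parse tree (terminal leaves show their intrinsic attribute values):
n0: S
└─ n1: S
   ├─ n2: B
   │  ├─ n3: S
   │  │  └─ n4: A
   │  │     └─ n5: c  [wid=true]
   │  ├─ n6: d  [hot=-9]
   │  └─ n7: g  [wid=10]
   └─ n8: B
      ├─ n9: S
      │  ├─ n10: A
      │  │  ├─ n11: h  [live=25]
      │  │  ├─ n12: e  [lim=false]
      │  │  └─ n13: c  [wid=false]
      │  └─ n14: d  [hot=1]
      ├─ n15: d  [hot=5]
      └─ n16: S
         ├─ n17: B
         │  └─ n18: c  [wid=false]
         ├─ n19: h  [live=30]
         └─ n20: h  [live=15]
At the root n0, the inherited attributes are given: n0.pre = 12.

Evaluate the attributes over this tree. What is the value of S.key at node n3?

1. n0.pre = 12  [given at root]
2. n1.pre = 20  [20]
3. n2.live = true  [S.pre > 19]
4. n2.idx = "wk"  ["wk"]
5. n3.pre = 27  [len(B.idx) + 25]
6. n4.off = false  [S.pre > 27]
7. n4.lab = 5  [S.pre * -2 + 59]
8. n5.wid = true  [terminal]
9. n4.wid = 11  [A.lab + 6]
10. n3.depth = false  [false]
11. n3.key = 25  [A.wid * -1 + 36]
12. n6.hot = -9  [terminal]
13. n7.wid = 10  [terminal]
14. n2.ok = "wky"  [B.idx ++ "y"]
15. n2.pre = -9  [g.wid - 19]
16. n8.live = true  [true]
17. n8.idx = "kw"  ["kw"]
18. n9.pre = 23  [23]
19. n10.off = false  [false]
20. n10.lab = 27  [S.pre + 4]
21. n11.live = 25  [terminal]
22. n12.lim = false  [terminal]
23. n13.wid = false  [terminal]
24. n10.wid = 3  [A.lab - 24]
25. n14.hot = 1  [terminal]
26. n9.depth = true  [true]
27. n9.key = 19  [d.hot * 2 + 17]
28. n15.hot = 5  [terminal]
29. n16.pre = 15  [d.hot + 10]
30. n17.live = true  [S.pre > 14]
31. n17.idx = "qy"  ["qy"]
32. n18.wid = false  [terminal]
33. n17.ok = "uqy"  ["u" ++ B.idx]
34. n17.pre = 2  [len(B.idx)]
35. n19.live = 30  [terminal]
36. n20.live = 15  [terminal]
37. n16.depth = false  [S.pre > 15]
38. n16.key = 9  [h₁.live - 6]
39. n8.ok = "zq"  ["zq"]
40. n8.pre = 19  [d.hot + S₁.key + 5]
41. n1.depth = true  [B₀.pre > -10]
42. n1.key = 25  [B₁.pre * -2 + 63]
43. n0.depth = false  [S₁.depth == false]
44. n0.key = 13  [S₁.key - 12]

25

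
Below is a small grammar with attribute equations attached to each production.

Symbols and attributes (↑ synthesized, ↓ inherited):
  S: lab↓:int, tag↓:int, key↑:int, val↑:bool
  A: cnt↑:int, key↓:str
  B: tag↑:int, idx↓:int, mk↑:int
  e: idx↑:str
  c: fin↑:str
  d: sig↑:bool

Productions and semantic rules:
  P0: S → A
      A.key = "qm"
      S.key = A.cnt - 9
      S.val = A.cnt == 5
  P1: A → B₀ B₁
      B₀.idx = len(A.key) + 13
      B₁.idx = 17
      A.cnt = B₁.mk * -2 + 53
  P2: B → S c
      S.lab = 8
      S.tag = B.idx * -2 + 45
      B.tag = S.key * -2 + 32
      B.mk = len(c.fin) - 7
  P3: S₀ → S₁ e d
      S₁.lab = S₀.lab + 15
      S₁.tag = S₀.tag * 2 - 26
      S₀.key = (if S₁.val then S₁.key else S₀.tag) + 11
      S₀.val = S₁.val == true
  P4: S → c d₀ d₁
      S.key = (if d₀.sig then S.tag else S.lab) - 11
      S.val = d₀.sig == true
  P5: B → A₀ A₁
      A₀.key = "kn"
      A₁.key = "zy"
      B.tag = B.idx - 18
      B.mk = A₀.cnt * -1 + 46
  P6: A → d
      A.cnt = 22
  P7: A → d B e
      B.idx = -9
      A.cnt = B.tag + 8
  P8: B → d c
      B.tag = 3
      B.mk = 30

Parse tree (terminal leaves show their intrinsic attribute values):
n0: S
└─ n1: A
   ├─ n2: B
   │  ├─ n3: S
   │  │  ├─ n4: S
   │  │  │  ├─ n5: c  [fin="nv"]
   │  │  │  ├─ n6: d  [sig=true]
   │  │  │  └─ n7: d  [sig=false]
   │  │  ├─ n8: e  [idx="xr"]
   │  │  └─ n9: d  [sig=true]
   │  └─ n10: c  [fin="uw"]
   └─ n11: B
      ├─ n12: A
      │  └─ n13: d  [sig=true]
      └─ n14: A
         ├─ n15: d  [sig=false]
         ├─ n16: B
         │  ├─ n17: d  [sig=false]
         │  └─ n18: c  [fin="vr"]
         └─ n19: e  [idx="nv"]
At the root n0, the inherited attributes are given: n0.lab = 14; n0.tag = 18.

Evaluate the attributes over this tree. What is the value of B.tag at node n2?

1. n0.lab = 14  [given at root]
2. n0.tag = 18  [given at root]
3. n1.key = "qm"  ["qm"]
4. n2.idx = 15  [len(A.key) + 13]
5. n3.lab = 8  [8]
6. n3.tag = 15  [B.idx * -2 + 45]
7. n4.lab = 23  [S₀.lab + 15]
8. n4.tag = 4  [S₀.tag * 2 - 26]
9. n5.fin = "nv"  [terminal]
10. n6.sig = true  [terminal]
11. n7.sig = false  [terminal]
12. n4.key = -7  [(if d₀.sig then S.tag else S.lab) - 11]
13. n4.val = true  [d₀.sig == true]
14. n8.idx = "xr"  [terminal]
15. n9.sig = true  [terminal]
16. n3.key = 4  [(if S₁.val then S₁.key else S₀.tag) + 11]
17. n3.val = true  [S₁.val == true]
18. n10.fin = "uw"  [terminal]
19. n2.tag = 24  [S.key * -2 + 32]
20. n2.mk = -5  [len(c.fin) - 7]
21. n11.idx = 17  [17]
22. n12.key = "kn"  ["kn"]
23. n13.sig = true  [terminal]
24. n12.cnt = 22  [22]
25. n14.key = "zy"  ["zy"]
26. n15.sig = false  [terminal]
27. n16.idx = -9  [-9]
28. n17.sig = false  [terminal]
29. n18.fin = "vr"  [terminal]
30. n16.tag = 3  [3]
31. n16.mk = 30  [30]
32. n19.idx = "nv"  [terminal]
33. n14.cnt = 11  [B.tag + 8]
34. n11.tag = -1  [B.idx - 18]
35. n11.mk = 24  [A₀.cnt * -1 + 46]
36. n1.cnt = 5  [B₁.mk * -2 + 53]
37. n0.key = -4  [A.cnt - 9]
38. n0.val = true  [A.cnt == 5]

24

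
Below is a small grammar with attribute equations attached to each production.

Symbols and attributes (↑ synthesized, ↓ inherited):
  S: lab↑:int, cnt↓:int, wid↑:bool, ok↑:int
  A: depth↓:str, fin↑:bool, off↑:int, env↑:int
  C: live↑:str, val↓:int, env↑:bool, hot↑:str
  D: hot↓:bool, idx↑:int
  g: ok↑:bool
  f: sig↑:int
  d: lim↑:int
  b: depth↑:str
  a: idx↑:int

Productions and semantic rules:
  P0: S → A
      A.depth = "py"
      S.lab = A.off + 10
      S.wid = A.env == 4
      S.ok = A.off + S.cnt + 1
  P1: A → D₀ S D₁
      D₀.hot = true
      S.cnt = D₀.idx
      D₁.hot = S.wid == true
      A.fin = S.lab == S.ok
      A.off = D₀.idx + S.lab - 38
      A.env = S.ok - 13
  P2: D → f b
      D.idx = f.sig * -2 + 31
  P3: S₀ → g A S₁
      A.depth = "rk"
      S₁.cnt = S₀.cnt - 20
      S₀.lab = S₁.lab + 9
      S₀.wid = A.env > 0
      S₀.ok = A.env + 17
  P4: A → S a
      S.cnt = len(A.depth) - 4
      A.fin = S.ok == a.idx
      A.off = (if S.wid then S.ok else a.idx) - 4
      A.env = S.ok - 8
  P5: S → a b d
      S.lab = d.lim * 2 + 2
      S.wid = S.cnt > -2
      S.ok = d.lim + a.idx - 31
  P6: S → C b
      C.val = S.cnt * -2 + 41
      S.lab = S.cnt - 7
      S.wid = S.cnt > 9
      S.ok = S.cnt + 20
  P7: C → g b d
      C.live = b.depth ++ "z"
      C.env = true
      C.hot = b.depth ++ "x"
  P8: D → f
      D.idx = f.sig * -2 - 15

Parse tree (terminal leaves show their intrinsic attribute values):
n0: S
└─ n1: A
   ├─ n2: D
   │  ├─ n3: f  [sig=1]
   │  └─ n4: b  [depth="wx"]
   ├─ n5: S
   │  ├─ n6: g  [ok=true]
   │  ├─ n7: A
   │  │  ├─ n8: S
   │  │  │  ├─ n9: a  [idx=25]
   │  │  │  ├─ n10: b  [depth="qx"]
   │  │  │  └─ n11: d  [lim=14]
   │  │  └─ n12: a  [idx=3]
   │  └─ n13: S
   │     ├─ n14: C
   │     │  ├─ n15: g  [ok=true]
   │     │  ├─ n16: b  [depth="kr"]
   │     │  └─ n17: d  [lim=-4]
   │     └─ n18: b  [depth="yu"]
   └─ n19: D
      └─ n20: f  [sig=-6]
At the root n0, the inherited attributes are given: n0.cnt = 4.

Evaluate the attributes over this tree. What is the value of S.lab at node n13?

2

1. n0.cnt = 4  [given at root]
2. n1.depth = "py"  ["py"]
3. n2.hot = true  [true]
4. n3.sig = 1  [terminal]
5. n4.depth = "wx"  [terminal]
6. n2.idx = 29  [f.sig * -2 + 31]
7. n5.cnt = 29  [D₀.idx]
8. n6.ok = true  [terminal]
9. n7.depth = "rk"  ["rk"]
10. n8.cnt = -2  [len(A.depth) - 4]
11. n9.idx = 25  [terminal]
12. n10.depth = "qx"  [terminal]
13. n11.lim = 14  [terminal]
14. n8.lab = 30  [d.lim * 2 + 2]
15. n8.wid = false  [S.cnt > -2]
16. n8.ok = 8  [d.lim + a.idx - 31]
17. n12.idx = 3  [terminal]
18. n7.fin = false  [S.ok == a.idx]
19. n7.off = -1  [(if S.wid then S.ok else a.idx) - 4]
20. n7.env = 0  [S.ok - 8]
21. n13.cnt = 9  [S₀.cnt - 20]
22. n14.val = 23  [S.cnt * -2 + 41]
23. n15.ok = true  [terminal]
24. n16.depth = "kr"  [terminal]
25. n17.lim = -4  [terminal]
26. n14.live = "krz"  [b.depth ++ "z"]
27. n14.env = true  [true]
28. n14.hot = "krx"  [b.depth ++ "x"]
29. n18.depth = "yu"  [terminal]
30. n13.lab = 2  [S.cnt - 7]
31. n13.wid = false  [S.cnt > 9]
32. n13.ok = 29  [S.cnt + 20]
33. n5.lab = 11  [S₁.lab + 9]
34. n5.wid = false  [A.env > 0]
35. n5.ok = 17  [A.env + 17]
36. n19.hot = false  [S.wid == true]
37. n20.sig = -6  [terminal]
38. n19.idx = -3  [f.sig * -2 - 15]
39. n1.fin = false  [S.lab == S.ok]
40. n1.off = 2  [D₀.idx + S.lab - 38]
41. n1.env = 4  [S.ok - 13]
42. n0.lab = 12  [A.off + 10]
43. n0.wid = true  [A.env == 4]
44. n0.ok = 7  [A.off + S.cnt + 1]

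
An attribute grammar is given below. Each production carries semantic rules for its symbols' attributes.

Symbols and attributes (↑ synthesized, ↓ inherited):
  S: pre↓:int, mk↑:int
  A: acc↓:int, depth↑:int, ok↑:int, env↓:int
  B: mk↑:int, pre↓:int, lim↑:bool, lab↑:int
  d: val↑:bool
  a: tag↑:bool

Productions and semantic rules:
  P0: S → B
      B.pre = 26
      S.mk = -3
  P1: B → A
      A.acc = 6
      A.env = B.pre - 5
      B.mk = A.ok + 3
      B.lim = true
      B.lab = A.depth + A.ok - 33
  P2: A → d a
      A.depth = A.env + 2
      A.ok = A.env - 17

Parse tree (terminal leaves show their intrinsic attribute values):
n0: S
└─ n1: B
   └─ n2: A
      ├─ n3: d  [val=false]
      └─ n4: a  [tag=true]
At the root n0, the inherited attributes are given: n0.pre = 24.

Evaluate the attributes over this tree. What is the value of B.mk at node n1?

7

1. n0.pre = 24  [given at root]
2. n1.pre = 26  [26]
3. n2.acc = 6  [6]
4. n2.env = 21  [B.pre - 5]
5. n3.val = false  [terminal]
6. n4.tag = true  [terminal]
7. n2.depth = 23  [A.env + 2]
8. n2.ok = 4  [A.env - 17]
9. n1.mk = 7  [A.ok + 3]
10. n1.lim = true  [true]
11. n1.lab = -6  [A.depth + A.ok - 33]
12. n0.mk = -3  [-3]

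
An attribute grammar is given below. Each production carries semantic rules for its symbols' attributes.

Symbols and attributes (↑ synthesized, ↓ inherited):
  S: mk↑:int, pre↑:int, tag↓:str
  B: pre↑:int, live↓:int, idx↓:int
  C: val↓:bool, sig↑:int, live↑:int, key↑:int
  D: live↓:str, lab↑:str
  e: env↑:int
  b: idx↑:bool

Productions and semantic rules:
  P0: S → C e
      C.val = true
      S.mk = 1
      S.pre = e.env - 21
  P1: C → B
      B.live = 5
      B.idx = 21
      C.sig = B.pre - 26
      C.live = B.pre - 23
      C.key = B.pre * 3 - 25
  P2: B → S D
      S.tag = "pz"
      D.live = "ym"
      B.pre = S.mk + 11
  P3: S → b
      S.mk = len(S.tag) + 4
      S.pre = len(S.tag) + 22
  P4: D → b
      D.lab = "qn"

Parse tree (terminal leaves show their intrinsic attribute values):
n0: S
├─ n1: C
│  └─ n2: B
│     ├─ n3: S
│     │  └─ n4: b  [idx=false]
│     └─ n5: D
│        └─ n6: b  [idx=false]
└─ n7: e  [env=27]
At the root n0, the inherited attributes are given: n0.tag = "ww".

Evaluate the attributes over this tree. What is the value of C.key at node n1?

26

1. n0.tag = "ww"  [given at root]
2. n1.val = true  [true]
3. n2.live = 5  [5]
4. n2.idx = 21  [21]
5. n3.tag = "pz"  ["pz"]
6. n4.idx = false  [terminal]
7. n3.mk = 6  [len(S.tag) + 4]
8. n3.pre = 24  [len(S.tag) + 22]
9. n5.live = "ym"  ["ym"]
10. n6.idx = false  [terminal]
11. n5.lab = "qn"  ["qn"]
12. n2.pre = 17  [S.mk + 11]
13. n1.sig = -9  [B.pre - 26]
14. n1.live = -6  [B.pre - 23]
15. n1.key = 26  [B.pre * 3 - 25]
16. n7.env = 27  [terminal]
17. n0.mk = 1  [1]
18. n0.pre = 6  [e.env - 21]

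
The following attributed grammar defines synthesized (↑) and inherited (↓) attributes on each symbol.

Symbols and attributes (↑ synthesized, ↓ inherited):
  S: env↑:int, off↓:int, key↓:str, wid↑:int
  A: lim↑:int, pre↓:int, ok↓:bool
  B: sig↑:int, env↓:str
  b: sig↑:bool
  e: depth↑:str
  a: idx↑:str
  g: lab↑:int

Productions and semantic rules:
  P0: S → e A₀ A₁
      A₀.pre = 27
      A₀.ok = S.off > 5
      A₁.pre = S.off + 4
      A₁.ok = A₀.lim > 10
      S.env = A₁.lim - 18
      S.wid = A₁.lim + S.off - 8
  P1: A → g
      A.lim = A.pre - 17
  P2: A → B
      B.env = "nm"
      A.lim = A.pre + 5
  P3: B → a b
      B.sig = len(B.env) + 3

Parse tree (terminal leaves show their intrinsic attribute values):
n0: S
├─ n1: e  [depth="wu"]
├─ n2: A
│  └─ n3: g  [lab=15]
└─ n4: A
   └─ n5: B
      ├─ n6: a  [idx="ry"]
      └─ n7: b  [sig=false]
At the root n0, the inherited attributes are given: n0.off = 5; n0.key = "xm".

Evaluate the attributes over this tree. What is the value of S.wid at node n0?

11

1. n0.off = 5  [given at root]
2. n0.key = "xm"  [given at root]
3. n1.depth = "wu"  [terminal]
4. n2.pre = 27  [27]
5. n2.ok = false  [S.off > 5]
6. n3.lab = 15  [terminal]
7. n2.lim = 10  [A.pre - 17]
8. n4.pre = 9  [S.off + 4]
9. n4.ok = false  [A₀.lim > 10]
10. n5.env = "nm"  ["nm"]
11. n6.idx = "ry"  [terminal]
12. n7.sig = false  [terminal]
13. n5.sig = 5  [len(B.env) + 3]
14. n4.lim = 14  [A.pre + 5]
15. n0.env = -4  [A₁.lim - 18]
16. n0.wid = 11  [A₁.lim + S.off - 8]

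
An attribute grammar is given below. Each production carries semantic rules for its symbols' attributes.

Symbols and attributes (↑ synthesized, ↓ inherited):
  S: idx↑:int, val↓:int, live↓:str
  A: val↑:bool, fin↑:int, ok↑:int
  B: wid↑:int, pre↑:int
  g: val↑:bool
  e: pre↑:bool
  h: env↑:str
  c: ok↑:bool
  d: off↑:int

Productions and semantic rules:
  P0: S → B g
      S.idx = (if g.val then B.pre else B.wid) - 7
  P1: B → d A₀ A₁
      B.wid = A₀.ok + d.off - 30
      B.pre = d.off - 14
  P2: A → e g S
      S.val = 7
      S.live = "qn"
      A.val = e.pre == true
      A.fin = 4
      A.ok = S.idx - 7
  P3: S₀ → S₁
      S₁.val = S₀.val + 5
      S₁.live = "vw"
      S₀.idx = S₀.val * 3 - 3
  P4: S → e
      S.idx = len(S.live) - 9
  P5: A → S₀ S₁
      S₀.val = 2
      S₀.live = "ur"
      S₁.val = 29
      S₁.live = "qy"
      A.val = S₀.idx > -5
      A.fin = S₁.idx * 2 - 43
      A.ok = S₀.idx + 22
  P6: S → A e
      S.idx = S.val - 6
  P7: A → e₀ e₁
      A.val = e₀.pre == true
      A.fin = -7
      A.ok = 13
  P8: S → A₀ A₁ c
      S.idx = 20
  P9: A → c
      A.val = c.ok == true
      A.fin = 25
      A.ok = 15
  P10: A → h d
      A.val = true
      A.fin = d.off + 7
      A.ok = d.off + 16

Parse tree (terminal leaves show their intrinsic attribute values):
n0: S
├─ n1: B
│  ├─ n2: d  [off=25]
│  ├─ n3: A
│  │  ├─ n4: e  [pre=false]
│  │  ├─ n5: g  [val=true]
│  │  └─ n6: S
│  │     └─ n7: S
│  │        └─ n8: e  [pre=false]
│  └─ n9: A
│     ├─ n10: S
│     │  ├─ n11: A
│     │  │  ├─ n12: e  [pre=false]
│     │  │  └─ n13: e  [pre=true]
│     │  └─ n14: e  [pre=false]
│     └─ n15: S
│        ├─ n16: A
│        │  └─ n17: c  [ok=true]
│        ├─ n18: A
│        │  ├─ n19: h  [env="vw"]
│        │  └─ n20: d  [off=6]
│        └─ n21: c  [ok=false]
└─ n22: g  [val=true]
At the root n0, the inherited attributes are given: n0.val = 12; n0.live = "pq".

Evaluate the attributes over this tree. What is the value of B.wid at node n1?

6

1. n0.val = 12  [given at root]
2. n0.live = "pq"  [given at root]
3. n2.off = 25  [terminal]
4. n4.pre = false  [terminal]
5. n5.val = true  [terminal]
6. n6.val = 7  [7]
7. n6.live = "qn"  ["qn"]
8. n7.val = 12  [S₀.val + 5]
9. n7.live = "vw"  ["vw"]
10. n8.pre = false  [terminal]
11. n7.idx = -7  [len(S.live) - 9]
12. n6.idx = 18  [S₀.val * 3 - 3]
13. n3.val = false  [e.pre == true]
14. n3.fin = 4  [4]
15. n3.ok = 11  [S.idx - 7]
16. n10.val = 2  [2]
17. n10.live = "ur"  ["ur"]
18. n12.pre = false  [terminal]
19. n13.pre = true  [terminal]
20. n11.val = false  [e₀.pre == true]
21. n11.fin = -7  [-7]
22. n11.ok = 13  [13]
23. n14.pre = false  [terminal]
24. n10.idx = -4  [S.val - 6]
25. n15.val = 29  [29]
26. n15.live = "qy"  ["qy"]
27. n17.ok = true  [terminal]
28. n16.val = true  [c.ok == true]
29. n16.fin = 25  [25]
30. n16.ok = 15  [15]
31. n19.env = "vw"  [terminal]
32. n20.off = 6  [terminal]
33. n18.val = true  [true]
34. n18.fin = 13  [d.off + 7]
35. n18.ok = 22  [d.off + 16]
36. n21.ok = false  [terminal]
37. n15.idx = 20  [20]
38. n9.val = true  [S₀.idx > -5]
39. n9.fin = -3  [S₁.idx * 2 - 43]
40. n9.ok = 18  [S₀.idx + 22]
41. n1.wid = 6  [A₀.ok + d.off - 30]
42. n1.pre = 11  [d.off - 14]
43. n22.val = true  [terminal]
44. n0.idx = 4  [(if g.val then B.pre else B.wid) - 7]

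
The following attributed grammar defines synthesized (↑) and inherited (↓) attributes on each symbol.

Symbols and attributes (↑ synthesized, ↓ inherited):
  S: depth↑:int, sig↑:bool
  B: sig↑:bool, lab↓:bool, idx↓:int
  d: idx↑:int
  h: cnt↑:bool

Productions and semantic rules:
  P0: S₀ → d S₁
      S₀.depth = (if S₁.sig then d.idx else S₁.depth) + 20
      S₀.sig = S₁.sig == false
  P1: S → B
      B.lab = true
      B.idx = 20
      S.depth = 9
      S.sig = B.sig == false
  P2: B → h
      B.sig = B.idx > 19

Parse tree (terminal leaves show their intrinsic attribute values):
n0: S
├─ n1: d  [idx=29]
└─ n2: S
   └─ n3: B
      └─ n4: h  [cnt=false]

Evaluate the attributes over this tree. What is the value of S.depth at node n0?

1. n1.idx = 29  [terminal]
2. n3.lab = true  [true]
3. n3.idx = 20  [20]
4. n4.cnt = false  [terminal]
5. n3.sig = true  [B.idx > 19]
6. n2.depth = 9  [9]
7. n2.sig = false  [B.sig == false]
8. n0.depth = 29  [(if S₁.sig then d.idx else S₁.depth) + 20]
9. n0.sig = true  [S₁.sig == false]

29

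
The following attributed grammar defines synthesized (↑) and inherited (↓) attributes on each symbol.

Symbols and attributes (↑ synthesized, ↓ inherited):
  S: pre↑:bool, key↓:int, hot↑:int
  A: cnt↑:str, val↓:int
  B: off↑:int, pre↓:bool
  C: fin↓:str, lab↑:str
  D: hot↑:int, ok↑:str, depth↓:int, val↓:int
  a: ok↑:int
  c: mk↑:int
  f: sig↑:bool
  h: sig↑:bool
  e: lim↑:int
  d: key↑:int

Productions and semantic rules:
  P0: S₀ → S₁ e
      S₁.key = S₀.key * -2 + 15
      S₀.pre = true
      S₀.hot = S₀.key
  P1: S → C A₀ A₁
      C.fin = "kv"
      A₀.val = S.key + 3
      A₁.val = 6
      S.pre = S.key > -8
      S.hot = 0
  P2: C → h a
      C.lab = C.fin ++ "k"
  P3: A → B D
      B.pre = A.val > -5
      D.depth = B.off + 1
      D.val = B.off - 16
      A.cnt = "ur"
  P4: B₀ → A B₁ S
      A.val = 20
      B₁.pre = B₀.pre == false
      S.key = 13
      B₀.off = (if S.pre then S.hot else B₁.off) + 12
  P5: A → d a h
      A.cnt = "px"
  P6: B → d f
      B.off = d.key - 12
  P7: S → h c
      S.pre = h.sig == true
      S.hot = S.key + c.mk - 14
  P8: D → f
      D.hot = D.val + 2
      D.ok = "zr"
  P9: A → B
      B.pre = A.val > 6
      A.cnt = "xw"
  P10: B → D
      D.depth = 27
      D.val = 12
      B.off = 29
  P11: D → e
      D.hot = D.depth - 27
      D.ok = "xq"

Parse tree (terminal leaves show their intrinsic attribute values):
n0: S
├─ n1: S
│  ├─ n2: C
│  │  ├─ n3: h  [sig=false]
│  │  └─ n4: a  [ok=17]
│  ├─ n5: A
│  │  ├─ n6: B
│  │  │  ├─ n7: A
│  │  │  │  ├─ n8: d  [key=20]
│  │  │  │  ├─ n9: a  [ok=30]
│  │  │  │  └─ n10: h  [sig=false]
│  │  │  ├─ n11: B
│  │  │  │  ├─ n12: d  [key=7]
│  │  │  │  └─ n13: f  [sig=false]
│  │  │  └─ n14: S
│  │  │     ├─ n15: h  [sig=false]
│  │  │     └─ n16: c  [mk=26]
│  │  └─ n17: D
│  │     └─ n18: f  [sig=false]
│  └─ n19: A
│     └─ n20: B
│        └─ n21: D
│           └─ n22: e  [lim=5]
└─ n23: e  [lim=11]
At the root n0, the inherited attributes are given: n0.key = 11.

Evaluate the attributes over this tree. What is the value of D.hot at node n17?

-7

1. n0.key = 11  [given at root]
2. n1.key = -7  [S₀.key * -2 + 15]
3. n2.fin = "kv"  ["kv"]
4. n3.sig = false  [terminal]
5. n4.ok = 17  [terminal]
6. n2.lab = "kvk"  [C.fin ++ "k"]
7. n5.val = -4  [S.key + 3]
8. n6.pre = true  [A.val > -5]
9. n7.val = 20  [20]
10. n8.key = 20  [terminal]
11. n9.ok = 30  [terminal]
12. n10.sig = false  [terminal]
13. n7.cnt = "px"  ["px"]
14. n11.pre = false  [B₀.pre == false]
15. n12.key = 7  [terminal]
16. n13.sig = false  [terminal]
17. n11.off = -5  [d.key - 12]
18. n14.key = 13  [13]
19. n15.sig = false  [terminal]
20. n16.mk = 26  [terminal]
21. n14.pre = false  [h.sig == true]
22. n14.hot = 25  [S.key + c.mk - 14]
23. n6.off = 7  [(if S.pre then S.hot else B₁.off) + 12]
24. n17.depth = 8  [B.off + 1]
25. n17.val = -9  [B.off - 16]
26. n18.sig = false  [terminal]
27. n17.hot = -7  [D.val + 2]
28. n17.ok = "zr"  ["zr"]
29. n5.cnt = "ur"  ["ur"]
30. n19.val = 6  [6]
31. n20.pre = false  [A.val > 6]
32. n21.depth = 27  [27]
33. n21.val = 12  [12]
34. n22.lim = 5  [terminal]
35. n21.hot = 0  [D.depth - 27]
36. n21.ok = "xq"  ["xq"]
37. n20.off = 29  [29]
38. n19.cnt = "xw"  ["xw"]
39. n1.pre = true  [S.key > -8]
40. n1.hot = 0  [0]
41. n23.lim = 11  [terminal]
42. n0.pre = true  [true]
43. n0.hot = 11  [S₀.key]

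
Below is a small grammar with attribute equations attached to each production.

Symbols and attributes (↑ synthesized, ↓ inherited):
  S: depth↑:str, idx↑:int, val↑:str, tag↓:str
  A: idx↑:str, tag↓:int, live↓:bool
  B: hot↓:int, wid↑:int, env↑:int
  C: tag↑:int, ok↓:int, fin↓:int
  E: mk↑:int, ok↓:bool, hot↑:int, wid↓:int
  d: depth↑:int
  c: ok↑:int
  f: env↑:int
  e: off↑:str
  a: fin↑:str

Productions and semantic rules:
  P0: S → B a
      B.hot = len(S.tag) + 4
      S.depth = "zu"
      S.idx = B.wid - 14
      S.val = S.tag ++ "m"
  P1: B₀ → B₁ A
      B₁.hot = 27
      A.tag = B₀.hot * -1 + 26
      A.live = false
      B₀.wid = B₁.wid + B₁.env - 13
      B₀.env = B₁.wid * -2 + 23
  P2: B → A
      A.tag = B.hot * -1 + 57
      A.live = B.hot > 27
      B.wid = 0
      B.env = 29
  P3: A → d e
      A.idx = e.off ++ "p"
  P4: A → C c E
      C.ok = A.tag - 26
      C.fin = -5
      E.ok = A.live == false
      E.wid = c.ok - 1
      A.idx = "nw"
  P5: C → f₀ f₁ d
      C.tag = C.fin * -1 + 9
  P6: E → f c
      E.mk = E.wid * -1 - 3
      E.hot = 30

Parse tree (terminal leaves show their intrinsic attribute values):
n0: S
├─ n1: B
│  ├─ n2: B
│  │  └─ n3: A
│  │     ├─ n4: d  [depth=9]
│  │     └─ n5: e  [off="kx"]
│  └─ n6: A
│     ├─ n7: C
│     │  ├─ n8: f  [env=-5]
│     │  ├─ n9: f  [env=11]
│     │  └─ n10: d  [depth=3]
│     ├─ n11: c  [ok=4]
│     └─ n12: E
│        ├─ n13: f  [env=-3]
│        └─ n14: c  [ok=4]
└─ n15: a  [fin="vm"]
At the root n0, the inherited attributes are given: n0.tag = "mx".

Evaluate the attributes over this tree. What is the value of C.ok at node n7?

-6

1. n0.tag = "mx"  [given at root]
2. n1.hot = 6  [len(S.tag) + 4]
3. n2.hot = 27  [27]
4. n3.tag = 30  [B.hot * -1 + 57]
5. n3.live = false  [B.hot > 27]
6. n4.depth = 9  [terminal]
7. n5.off = "kx"  [terminal]
8. n3.idx = "kxp"  [e.off ++ "p"]
9. n2.wid = 0  [0]
10. n2.env = 29  [29]
11. n6.tag = 20  [B₀.hot * -1 + 26]
12. n6.live = false  [false]
13. n7.ok = -6  [A.tag - 26]
14. n7.fin = -5  [-5]
15. n8.env = -5  [terminal]
16. n9.env = 11  [terminal]
17. n10.depth = 3  [terminal]
18. n7.tag = 14  [C.fin * -1 + 9]
19. n11.ok = 4  [terminal]
20. n12.ok = true  [A.live == false]
21. n12.wid = 3  [c.ok - 1]
22. n13.env = -3  [terminal]
23. n14.ok = 4  [terminal]
24. n12.mk = -6  [E.wid * -1 - 3]
25. n12.hot = 30  [30]
26. n6.idx = "nw"  ["nw"]
27. n1.wid = 16  [B₁.wid + B₁.env - 13]
28. n1.env = 23  [B₁.wid * -2 + 23]
29. n15.fin = "vm"  [terminal]
30. n0.depth = "zu"  ["zu"]
31. n0.idx = 2  [B.wid - 14]
32. n0.val = "mxm"  [S.tag ++ "m"]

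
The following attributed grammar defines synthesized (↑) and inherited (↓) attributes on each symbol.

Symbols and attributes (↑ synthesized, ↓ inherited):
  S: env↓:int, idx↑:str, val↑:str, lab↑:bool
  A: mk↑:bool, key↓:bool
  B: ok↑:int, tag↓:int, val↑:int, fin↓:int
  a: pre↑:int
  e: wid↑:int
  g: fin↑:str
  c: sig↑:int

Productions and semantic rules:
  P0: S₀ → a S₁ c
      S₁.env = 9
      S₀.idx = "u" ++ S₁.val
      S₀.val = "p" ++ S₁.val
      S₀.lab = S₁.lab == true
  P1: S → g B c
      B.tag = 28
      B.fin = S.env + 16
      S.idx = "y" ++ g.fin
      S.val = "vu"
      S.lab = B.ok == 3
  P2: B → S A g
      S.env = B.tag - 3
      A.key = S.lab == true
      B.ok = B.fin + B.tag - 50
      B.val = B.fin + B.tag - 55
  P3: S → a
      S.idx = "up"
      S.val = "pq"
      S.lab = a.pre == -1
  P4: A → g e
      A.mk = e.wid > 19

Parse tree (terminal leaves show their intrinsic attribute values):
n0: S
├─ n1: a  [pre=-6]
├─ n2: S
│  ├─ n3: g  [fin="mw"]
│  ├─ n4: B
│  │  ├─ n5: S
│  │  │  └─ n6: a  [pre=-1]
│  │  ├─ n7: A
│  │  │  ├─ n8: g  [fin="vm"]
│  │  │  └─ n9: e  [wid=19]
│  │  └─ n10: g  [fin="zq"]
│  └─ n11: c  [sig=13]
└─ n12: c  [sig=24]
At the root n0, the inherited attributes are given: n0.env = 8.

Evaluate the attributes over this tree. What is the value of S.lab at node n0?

1. n0.env = 8  [given at root]
2. n1.pre = -6  [terminal]
3. n2.env = 9  [9]
4. n3.fin = "mw"  [terminal]
5. n4.tag = 28  [28]
6. n4.fin = 25  [S.env + 16]
7. n5.env = 25  [B.tag - 3]
8. n6.pre = -1  [terminal]
9. n5.idx = "up"  ["up"]
10. n5.val = "pq"  ["pq"]
11. n5.lab = true  [a.pre == -1]
12. n7.key = true  [S.lab == true]
13. n8.fin = "vm"  [terminal]
14. n9.wid = 19  [terminal]
15. n7.mk = false  [e.wid > 19]
16. n10.fin = "zq"  [terminal]
17. n4.ok = 3  [B.fin + B.tag - 50]
18. n4.val = -2  [B.fin + B.tag - 55]
19. n11.sig = 13  [terminal]
20. n2.idx = "ymw"  ["y" ++ g.fin]
21. n2.val = "vu"  ["vu"]
22. n2.lab = true  [B.ok == 3]
23. n12.sig = 24  [terminal]
24. n0.idx = "uvu"  ["u" ++ S₁.val]
25. n0.val = "pvu"  ["p" ++ S₁.val]
26. n0.lab = true  [S₁.lab == true]

true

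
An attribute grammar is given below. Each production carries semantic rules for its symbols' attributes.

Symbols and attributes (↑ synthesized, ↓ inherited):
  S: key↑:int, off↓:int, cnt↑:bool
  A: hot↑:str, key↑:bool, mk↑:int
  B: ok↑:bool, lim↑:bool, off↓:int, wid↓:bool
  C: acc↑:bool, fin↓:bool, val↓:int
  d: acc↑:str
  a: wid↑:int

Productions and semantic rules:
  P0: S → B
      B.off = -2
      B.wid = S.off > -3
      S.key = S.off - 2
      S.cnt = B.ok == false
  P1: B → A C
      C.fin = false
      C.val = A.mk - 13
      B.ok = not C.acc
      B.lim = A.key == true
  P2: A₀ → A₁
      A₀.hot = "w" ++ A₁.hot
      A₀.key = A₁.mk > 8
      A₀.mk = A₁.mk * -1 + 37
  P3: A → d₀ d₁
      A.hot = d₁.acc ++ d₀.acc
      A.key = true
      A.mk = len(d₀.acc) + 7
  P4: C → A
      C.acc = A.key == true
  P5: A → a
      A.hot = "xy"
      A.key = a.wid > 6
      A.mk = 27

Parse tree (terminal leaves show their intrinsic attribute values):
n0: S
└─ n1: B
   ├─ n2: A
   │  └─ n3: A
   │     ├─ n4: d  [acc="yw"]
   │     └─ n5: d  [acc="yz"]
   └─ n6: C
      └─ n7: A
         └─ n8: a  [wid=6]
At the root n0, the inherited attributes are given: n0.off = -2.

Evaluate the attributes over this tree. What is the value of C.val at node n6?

1. n0.off = -2  [given at root]
2. n1.off = -2  [-2]
3. n1.wid = true  [S.off > -3]
4. n4.acc = "yw"  [terminal]
5. n5.acc = "yz"  [terminal]
6. n3.hot = "yzyw"  [d₁.acc ++ d₀.acc]
7. n3.key = true  [true]
8. n3.mk = 9  [len(d₀.acc) + 7]
9. n2.hot = "wyzyw"  ["w" ++ A₁.hot]
10. n2.key = true  [A₁.mk > 8]
11. n2.mk = 28  [A₁.mk * -1 + 37]
12. n6.fin = false  [false]
13. n6.val = 15  [A.mk - 13]
14. n8.wid = 6  [terminal]
15. n7.hot = "xy"  ["xy"]
16. n7.key = false  [a.wid > 6]
17. n7.mk = 27  [27]
18. n6.acc = false  [A.key == true]
19. n1.ok = true  [not C.acc]
20. n1.lim = true  [A.key == true]
21. n0.key = -4  [S.off - 2]
22. n0.cnt = false  [B.ok == false]

15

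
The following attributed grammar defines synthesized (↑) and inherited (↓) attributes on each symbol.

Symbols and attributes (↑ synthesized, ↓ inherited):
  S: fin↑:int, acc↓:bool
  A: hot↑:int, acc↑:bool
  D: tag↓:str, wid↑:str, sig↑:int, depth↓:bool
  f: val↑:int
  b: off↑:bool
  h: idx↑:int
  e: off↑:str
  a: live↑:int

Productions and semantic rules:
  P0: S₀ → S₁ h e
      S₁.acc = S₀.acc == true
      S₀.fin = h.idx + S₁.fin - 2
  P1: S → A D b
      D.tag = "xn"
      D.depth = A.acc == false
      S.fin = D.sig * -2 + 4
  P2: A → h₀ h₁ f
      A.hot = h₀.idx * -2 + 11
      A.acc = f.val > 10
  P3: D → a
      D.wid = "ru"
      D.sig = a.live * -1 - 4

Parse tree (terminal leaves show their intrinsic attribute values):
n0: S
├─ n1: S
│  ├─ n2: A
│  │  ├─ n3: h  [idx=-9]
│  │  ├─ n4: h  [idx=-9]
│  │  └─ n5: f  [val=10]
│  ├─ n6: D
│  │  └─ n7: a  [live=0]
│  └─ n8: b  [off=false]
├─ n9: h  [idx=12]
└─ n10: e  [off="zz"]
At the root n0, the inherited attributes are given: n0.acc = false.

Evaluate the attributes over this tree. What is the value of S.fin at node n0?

22

1. n0.acc = false  [given at root]
2. n1.acc = false  [S₀.acc == true]
3. n3.idx = -9  [terminal]
4. n4.idx = -9  [terminal]
5. n5.val = 10  [terminal]
6. n2.hot = 29  [h₀.idx * -2 + 11]
7. n2.acc = false  [f.val > 10]
8. n6.tag = "xn"  ["xn"]
9. n6.depth = true  [A.acc == false]
10. n7.live = 0  [terminal]
11. n6.wid = "ru"  ["ru"]
12. n6.sig = -4  [a.live * -1 - 4]
13. n8.off = false  [terminal]
14. n1.fin = 12  [D.sig * -2 + 4]
15. n9.idx = 12  [terminal]
16. n10.off = "zz"  [terminal]
17. n0.fin = 22  [h.idx + S₁.fin - 2]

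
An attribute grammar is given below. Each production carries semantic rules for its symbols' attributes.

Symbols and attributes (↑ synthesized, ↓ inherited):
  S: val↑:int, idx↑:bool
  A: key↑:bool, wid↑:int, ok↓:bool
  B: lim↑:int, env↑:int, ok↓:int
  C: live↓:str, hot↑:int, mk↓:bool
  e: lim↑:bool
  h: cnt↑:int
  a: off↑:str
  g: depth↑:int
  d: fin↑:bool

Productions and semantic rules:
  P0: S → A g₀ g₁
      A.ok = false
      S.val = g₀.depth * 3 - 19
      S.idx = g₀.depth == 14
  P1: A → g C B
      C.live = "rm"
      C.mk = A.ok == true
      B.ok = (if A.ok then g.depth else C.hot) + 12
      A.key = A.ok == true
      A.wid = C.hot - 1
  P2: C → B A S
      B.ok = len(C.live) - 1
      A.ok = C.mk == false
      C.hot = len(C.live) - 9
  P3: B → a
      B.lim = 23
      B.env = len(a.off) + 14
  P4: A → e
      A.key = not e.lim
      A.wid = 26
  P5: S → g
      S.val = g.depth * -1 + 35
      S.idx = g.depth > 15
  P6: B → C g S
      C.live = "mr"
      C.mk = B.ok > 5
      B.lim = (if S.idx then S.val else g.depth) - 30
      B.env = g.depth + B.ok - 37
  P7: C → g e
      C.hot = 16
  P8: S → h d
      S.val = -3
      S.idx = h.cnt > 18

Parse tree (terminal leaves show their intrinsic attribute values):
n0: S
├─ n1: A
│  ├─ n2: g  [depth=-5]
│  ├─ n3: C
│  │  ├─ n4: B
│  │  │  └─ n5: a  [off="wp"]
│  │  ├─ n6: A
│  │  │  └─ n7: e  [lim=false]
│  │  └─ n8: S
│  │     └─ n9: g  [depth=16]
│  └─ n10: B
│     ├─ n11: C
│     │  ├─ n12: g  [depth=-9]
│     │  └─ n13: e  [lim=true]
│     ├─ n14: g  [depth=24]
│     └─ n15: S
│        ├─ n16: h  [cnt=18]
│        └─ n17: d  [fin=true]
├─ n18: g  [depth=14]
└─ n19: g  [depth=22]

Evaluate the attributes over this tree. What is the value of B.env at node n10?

-8

1. n1.ok = false  [false]
2. n2.depth = -5  [terminal]
3. n3.live = "rm"  ["rm"]
4. n3.mk = false  [A.ok == true]
5. n4.ok = 1  [len(C.live) - 1]
6. n5.off = "wp"  [terminal]
7. n4.lim = 23  [23]
8. n4.env = 16  [len(a.off) + 14]
9. n6.ok = true  [C.mk == false]
10. n7.lim = false  [terminal]
11. n6.key = true  [not e.lim]
12. n6.wid = 26  [26]
13. n9.depth = 16  [terminal]
14. n8.val = 19  [g.depth * -1 + 35]
15. n8.idx = true  [g.depth > 15]
16. n3.hot = -7  [len(C.live) - 9]
17. n10.ok = 5  [(if A.ok then g.depth else C.hot) + 12]
18. n11.live = "mr"  ["mr"]
19. n11.mk = false  [B.ok > 5]
20. n12.depth = -9  [terminal]
21. n13.lim = true  [terminal]
22. n11.hot = 16  [16]
23. n14.depth = 24  [terminal]
24. n16.cnt = 18  [terminal]
25. n17.fin = true  [terminal]
26. n15.val = -3  [-3]
27. n15.idx = false  [h.cnt > 18]
28. n10.lim = -6  [(if S.idx then S.val else g.depth) - 30]
29. n10.env = -8  [g.depth + B.ok - 37]
30. n1.key = false  [A.ok == true]
31. n1.wid = -8  [C.hot - 1]
32. n18.depth = 14  [terminal]
33. n19.depth = 22  [terminal]
34. n0.val = 23  [g₀.depth * 3 - 19]
35. n0.idx = true  [g₀.depth == 14]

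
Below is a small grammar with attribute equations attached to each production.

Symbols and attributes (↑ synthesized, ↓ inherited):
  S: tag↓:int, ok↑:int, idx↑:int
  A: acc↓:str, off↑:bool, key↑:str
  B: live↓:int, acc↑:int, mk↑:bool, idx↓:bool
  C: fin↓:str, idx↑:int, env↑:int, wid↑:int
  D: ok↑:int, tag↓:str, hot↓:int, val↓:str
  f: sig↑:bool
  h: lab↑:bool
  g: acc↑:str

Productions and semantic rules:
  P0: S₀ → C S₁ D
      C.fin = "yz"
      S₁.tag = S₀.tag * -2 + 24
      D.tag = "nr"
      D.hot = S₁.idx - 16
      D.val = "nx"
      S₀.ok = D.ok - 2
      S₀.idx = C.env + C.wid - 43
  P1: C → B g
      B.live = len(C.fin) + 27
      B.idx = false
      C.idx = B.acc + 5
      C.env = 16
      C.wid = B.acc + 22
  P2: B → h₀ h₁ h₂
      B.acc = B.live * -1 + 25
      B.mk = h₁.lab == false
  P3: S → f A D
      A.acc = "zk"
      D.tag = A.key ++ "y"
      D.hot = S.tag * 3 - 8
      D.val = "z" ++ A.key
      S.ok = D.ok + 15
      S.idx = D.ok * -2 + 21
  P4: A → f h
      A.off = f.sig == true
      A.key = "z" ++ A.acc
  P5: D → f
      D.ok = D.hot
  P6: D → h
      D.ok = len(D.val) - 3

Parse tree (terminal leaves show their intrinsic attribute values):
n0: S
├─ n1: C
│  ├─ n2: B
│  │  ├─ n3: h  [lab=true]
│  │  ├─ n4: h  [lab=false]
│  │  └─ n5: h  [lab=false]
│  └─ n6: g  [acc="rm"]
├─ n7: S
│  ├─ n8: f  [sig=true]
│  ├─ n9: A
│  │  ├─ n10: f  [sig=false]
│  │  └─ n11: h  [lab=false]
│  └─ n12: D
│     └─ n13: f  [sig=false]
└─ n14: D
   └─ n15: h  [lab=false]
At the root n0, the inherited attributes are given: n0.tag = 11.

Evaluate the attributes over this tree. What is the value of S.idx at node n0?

1. n0.tag = 11  [given at root]
2. n1.fin = "yz"  ["yz"]
3. n2.live = 29  [len(C.fin) + 27]
4. n2.idx = false  [false]
5. n3.lab = true  [terminal]
6. n4.lab = false  [terminal]
7. n5.lab = false  [terminal]
8. n2.acc = -4  [B.live * -1 + 25]
9. n2.mk = true  [h₁.lab == false]
10. n6.acc = "rm"  [terminal]
11. n1.idx = 1  [B.acc + 5]
12. n1.env = 16  [16]
13. n1.wid = 18  [B.acc + 22]
14. n7.tag = 2  [S₀.tag * -2 + 24]
15. n8.sig = true  [terminal]
16. n9.acc = "zk"  ["zk"]
17. n10.sig = false  [terminal]
18. n11.lab = false  [terminal]
19. n9.off = false  [f.sig == true]
20. n9.key = "zzk"  ["z" ++ A.acc]
21. n12.tag = "zzky"  [A.key ++ "y"]
22. n12.hot = -2  [S.tag * 3 - 8]
23. n12.val = "zzzk"  ["z" ++ A.key]
24. n13.sig = false  [terminal]
25. n12.ok = -2  [D.hot]
26. n7.ok = 13  [D.ok + 15]
27. n7.idx = 25  [D.ok * -2 + 21]
28. n14.tag = "nr"  ["nr"]
29. n14.hot = 9  [S₁.idx - 16]
30. n14.val = "nx"  ["nx"]
31. n15.lab = false  [terminal]
32. n14.ok = -1  [len(D.val) - 3]
33. n0.ok = -3  [D.ok - 2]
34. n0.idx = -9  [C.env + C.wid - 43]

-9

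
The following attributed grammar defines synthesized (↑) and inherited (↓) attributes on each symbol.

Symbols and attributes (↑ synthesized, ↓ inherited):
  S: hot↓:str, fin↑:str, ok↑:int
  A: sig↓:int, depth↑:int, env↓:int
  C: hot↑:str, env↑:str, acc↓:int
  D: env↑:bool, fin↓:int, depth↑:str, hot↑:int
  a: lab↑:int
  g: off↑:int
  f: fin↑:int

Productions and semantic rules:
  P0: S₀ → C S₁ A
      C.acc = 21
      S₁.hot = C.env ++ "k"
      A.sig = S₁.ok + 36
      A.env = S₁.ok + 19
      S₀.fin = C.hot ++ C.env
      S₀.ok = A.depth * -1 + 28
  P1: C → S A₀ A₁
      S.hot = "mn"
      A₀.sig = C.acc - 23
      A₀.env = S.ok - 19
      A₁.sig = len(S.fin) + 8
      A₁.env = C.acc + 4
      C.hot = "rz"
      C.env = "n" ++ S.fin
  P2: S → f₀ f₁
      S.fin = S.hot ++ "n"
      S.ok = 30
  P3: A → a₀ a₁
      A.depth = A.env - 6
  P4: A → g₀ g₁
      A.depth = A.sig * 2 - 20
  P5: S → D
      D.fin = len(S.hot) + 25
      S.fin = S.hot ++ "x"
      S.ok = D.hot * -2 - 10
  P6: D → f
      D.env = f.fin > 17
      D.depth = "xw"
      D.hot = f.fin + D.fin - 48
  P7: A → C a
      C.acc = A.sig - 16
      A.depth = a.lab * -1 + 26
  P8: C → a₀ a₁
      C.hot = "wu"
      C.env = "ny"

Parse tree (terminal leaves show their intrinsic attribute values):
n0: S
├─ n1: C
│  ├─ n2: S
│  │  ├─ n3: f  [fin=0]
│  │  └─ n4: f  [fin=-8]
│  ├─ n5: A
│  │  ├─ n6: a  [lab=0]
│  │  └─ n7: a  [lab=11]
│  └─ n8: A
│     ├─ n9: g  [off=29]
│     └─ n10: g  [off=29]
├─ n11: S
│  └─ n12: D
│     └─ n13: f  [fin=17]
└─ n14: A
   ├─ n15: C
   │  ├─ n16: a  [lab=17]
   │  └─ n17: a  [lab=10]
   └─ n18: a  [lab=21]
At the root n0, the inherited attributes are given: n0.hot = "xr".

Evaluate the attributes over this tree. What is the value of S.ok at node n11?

-8

1. n0.hot = "xr"  [given at root]
2. n1.acc = 21  [21]
3. n2.hot = "mn"  ["mn"]
4. n3.fin = 0  [terminal]
5. n4.fin = -8  [terminal]
6. n2.fin = "mnn"  [S.hot ++ "n"]
7. n2.ok = 30  [30]
8. n5.sig = -2  [C.acc - 23]
9. n5.env = 11  [S.ok - 19]
10. n6.lab = 0  [terminal]
11. n7.lab = 11  [terminal]
12. n5.depth = 5  [A.env - 6]
13. n8.sig = 11  [len(S.fin) + 8]
14. n8.env = 25  [C.acc + 4]
15. n9.off = 29  [terminal]
16. n10.off = 29  [terminal]
17. n8.depth = 2  [A.sig * 2 - 20]
18. n1.hot = "rz"  ["rz"]
19. n1.env = "nmnn"  ["n" ++ S.fin]
20. n11.hot = "nmnnk"  [C.env ++ "k"]
21. n12.fin = 30  [len(S.hot) + 25]
22. n13.fin = 17  [terminal]
23. n12.env = false  [f.fin > 17]
24. n12.depth = "xw"  ["xw"]
25. n12.hot = -1  [f.fin + D.fin - 48]
26. n11.fin = "nmnnkx"  [S.hot ++ "x"]
27. n11.ok = -8  [D.hot * -2 - 10]
28. n14.sig = 28  [S₁.ok + 36]
29. n14.env = 11  [S₁.ok + 19]
30. n15.acc = 12  [A.sig - 16]
31. n16.lab = 17  [terminal]
32. n17.lab = 10  [terminal]
33. n15.hot = "wu"  ["wu"]
34. n15.env = "ny"  ["ny"]
35. n18.lab = 21  [terminal]
36. n14.depth = 5  [a.lab * -1 + 26]
37. n0.fin = "rznmnn"  [C.hot ++ C.env]
38. n0.ok = 23  [A.depth * -1 + 28]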